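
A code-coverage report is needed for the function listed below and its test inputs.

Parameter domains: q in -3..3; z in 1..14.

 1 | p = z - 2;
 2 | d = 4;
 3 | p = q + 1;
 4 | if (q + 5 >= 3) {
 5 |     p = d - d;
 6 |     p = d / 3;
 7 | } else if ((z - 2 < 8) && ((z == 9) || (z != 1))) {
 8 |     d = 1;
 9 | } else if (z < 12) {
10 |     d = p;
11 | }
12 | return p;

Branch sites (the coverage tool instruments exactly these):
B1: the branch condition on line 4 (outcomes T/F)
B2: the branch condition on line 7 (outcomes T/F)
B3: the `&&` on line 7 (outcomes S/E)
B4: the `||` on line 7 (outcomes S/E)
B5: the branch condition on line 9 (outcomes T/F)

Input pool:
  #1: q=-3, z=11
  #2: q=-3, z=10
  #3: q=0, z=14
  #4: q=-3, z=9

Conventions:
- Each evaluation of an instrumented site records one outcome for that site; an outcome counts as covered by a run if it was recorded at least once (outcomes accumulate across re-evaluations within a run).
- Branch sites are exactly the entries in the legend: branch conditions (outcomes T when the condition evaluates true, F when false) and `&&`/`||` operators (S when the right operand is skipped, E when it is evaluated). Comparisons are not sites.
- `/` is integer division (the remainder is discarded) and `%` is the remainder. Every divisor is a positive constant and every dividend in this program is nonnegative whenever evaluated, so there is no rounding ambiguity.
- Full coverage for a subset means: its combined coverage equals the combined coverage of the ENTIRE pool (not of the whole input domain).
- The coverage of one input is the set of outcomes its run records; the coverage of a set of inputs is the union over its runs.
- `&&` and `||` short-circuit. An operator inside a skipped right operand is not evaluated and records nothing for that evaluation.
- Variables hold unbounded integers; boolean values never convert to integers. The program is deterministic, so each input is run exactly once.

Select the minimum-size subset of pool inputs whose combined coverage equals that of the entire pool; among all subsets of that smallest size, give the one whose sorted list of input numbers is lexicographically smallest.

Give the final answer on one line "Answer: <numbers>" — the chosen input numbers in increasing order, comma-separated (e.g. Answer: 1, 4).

input #1 (q=-3, z=11): events B1->F, B3->S, B2->F, B5->T; covers B1=F, B2=F, B3=S, B5=T
input #2 (q=-3, z=10): events B1->F, B3->S, B2->F, B5->T; covers B1=F, B2=F, B3=S, B5=T
input #3 (q=0, z=14): events B1->T; covers B1=T
input #4 (q=-3, z=9): events B1->F, B3->E, B4->S, B2->T; covers B1=F, B2=T, B3=E, B4=S
the full pool covers 8 outcomes: B1=T, B1=F, B2=T, B2=F, B3=S, B3=E, B4=S, B5=T
size 1 is not enough: best union over all size-1 subsets is 4/8
size 2 is not enough: best union over all size-2 subsets is 7/8
inputs {1, 3, 4} (size 3) cover everything; no size-3 subset with a lexicographically smaller index list covers all 8

Answer: 1, 3, 4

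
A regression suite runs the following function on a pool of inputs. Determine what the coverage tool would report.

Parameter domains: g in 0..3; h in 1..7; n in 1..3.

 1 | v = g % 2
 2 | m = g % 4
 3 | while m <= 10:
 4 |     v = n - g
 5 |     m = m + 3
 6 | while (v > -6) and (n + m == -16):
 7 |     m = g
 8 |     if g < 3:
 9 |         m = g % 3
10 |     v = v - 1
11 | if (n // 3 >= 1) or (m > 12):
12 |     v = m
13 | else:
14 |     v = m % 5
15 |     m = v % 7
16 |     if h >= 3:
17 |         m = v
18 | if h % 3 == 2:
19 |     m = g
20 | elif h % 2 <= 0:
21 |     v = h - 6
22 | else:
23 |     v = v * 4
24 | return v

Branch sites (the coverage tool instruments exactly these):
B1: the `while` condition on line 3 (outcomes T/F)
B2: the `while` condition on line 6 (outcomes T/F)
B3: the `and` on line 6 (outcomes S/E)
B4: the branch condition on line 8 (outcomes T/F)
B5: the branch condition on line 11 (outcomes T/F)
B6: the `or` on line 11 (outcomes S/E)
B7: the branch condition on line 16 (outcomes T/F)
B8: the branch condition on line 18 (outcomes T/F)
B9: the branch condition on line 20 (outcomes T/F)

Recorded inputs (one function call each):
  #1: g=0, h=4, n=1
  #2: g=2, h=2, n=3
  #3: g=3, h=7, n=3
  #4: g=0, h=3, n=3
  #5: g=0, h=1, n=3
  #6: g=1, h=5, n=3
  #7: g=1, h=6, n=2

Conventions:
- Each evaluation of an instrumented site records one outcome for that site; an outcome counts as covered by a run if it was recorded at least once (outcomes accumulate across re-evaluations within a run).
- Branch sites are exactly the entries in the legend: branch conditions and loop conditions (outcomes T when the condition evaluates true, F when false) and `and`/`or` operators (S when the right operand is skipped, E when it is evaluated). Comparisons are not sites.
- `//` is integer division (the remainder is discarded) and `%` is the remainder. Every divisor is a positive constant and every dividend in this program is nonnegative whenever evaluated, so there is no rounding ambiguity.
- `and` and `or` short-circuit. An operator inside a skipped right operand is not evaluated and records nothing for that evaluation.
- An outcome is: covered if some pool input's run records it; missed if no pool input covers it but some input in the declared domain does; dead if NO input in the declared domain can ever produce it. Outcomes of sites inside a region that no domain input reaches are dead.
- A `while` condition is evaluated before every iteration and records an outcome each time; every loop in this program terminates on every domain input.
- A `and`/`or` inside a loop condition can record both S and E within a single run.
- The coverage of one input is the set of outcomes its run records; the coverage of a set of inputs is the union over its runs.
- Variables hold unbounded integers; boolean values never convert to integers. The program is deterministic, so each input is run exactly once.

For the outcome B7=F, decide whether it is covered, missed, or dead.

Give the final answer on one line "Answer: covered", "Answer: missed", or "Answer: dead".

no pool input records B7=F
but domain input (g=0, h=1, n=1) does record it -> reachable, so missed

Answer: missed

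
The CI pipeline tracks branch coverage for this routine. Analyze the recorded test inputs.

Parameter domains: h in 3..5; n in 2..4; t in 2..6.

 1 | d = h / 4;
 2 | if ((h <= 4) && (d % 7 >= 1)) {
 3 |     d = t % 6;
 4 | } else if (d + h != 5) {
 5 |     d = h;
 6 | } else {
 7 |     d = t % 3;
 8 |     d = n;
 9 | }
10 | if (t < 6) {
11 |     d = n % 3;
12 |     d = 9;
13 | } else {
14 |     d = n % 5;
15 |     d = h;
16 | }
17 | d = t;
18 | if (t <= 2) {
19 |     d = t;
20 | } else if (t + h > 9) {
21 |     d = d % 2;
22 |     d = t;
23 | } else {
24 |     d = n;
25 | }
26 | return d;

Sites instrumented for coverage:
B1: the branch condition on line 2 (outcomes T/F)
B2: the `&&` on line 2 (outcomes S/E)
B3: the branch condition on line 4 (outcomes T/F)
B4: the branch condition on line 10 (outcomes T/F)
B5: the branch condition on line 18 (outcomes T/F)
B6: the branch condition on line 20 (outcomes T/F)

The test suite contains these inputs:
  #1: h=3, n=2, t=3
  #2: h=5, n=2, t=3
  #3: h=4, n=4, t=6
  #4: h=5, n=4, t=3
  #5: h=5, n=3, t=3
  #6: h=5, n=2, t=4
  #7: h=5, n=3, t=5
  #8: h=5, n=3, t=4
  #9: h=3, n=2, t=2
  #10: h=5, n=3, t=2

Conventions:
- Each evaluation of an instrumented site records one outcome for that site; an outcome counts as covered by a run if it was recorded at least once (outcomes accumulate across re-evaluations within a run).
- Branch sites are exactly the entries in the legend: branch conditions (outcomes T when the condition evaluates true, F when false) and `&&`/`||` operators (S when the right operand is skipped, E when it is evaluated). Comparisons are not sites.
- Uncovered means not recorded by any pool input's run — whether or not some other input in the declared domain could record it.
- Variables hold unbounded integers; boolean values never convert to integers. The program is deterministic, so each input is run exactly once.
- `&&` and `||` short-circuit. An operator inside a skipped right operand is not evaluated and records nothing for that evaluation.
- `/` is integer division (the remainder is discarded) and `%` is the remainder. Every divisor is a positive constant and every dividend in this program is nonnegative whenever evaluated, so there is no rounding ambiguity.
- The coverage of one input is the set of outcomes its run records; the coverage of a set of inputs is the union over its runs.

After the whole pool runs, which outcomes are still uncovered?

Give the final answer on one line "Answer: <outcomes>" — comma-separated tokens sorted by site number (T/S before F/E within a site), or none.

run #1 (h=3, n=2, t=3) records B1=F, B2=E, B3=T, B4=T, B5=F, B6=F
run #2 (h=5, n=2, t=3) records B1=F, B2=S, B3=T, B4=T, B5=F, B6=F
run #3 (h=4, n=4, t=6) records B1=T, B2=E, B4=F, B5=F, B6=T
run #4 (h=5, n=4, t=3) records B1=F, B2=S, B3=T, B4=T, B5=F, B6=F
run #5 (h=5, n=3, t=3) records B1=F, B2=S, B3=T, B4=T, B5=F, B6=F
run #6 (h=5, n=2, t=4) records B1=F, B2=S, B3=T, B4=T, B5=F, B6=F
run #7 (h=5, n=3, t=5) records B1=F, B2=S, B3=T, B4=T, B5=F, B6=T
run #8 (h=5, n=3, t=4) records B1=F, B2=S, B3=T, B4=T, B5=F, B6=F
run #9 (h=3, n=2, t=2) records B1=F, B2=E, B3=T, B4=T, B5=T
run #10 (h=5, n=3, t=2) records B1=F, B2=S, B3=T, B4=T, B5=T
union over the pool: B1=T, B1=F, B2=S, B2=E, B3=T, B4=T, B4=F, B5=T, B5=F, B6=T, B6=F
uncovered (1 of 12): B3=F

Answer: B3=F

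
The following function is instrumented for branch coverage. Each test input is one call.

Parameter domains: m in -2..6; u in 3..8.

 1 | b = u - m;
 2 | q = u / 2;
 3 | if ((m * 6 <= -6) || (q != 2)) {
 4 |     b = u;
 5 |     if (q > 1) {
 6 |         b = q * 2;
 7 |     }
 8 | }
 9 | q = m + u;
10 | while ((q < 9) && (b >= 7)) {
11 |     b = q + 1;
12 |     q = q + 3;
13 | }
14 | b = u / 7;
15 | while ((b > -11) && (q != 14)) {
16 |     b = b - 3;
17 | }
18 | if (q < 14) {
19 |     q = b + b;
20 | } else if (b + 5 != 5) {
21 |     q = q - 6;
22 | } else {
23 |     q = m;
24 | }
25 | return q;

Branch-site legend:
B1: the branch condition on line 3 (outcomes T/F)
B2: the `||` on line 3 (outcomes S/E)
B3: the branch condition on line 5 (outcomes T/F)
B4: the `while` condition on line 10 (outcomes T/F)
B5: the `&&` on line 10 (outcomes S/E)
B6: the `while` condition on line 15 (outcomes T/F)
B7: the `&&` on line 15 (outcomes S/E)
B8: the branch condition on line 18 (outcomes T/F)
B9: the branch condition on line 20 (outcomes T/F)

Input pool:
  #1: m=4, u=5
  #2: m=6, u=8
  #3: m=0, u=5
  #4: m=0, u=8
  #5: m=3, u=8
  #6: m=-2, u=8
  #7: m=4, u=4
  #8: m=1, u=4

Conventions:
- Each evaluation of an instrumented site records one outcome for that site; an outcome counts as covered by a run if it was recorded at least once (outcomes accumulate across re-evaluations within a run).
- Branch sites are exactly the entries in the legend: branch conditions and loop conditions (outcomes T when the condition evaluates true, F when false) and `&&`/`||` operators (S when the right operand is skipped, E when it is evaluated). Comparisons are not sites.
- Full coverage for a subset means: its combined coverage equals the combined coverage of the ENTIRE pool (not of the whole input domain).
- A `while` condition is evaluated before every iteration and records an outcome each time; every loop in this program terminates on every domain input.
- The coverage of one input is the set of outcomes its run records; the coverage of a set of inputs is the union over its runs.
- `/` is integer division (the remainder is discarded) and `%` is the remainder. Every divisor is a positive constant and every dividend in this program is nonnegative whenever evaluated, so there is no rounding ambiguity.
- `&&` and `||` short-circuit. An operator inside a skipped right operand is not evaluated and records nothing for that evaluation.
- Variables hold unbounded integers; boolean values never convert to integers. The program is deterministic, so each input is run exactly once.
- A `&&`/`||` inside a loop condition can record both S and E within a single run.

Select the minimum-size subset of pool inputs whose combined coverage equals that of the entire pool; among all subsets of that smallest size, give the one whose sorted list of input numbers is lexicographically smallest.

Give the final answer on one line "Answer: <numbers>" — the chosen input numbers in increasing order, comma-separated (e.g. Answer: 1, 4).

test 1 (m=4, u=5) fires B2->E, B1->F, B5->S, B4->F, B7->E, B6->T, B7->E, B6->T, B7->E, B6->T, B7->E, B6->T, B7->S, B6->F, ...; hits B1=F, B2=E, B4=F, B5=S, B6=T, B6=F, B7=S, B7=E, B8=T
test 2 (m=6, u=8) fires B2->E, B1->T, B3->T, B5->S, B4->F, B7->E, B6->F, B8->F, B9->T; hits B1=T, B2=E, B3=T, B4=F, B5=S, B6=F, B7=E, B8=F, B9=T
test 3 (m=0, u=5) fires B2->E, B1->F, B5->E, B4->F, B7->E, B6->T, B7->E, B6->T, B7->E, B6->T, B7->E, B6->T, B7->S, B6->F, ...; hits B1=F, B2=E, B4=F, B5=E, B6=T, B6=F, B7=S, B7=E, B8=T
test 4 (m=0, u=8) fires B2->E, B1->T, B3->T, B5->E, B4->T, B5->S, B4->F, B7->E, B6->T, B7->E, B6->T, B7->E, B6->T, B7->E, ...; hits B1=T, B2=E, B3=T, B4=T, B4=F, B5=S, B5=E, B6=T, B6=F, B7=S, B7=E, B8=T
test 5 (m=3, u=8) fires B2->E, B1->T, B3->T, B5->S, B4->F, B7->E, B6->T, B7->E, B6->T, B7->E, B6->T, B7->E, B6->T, B7->S, ...; hits B1=T, B2=E, B3=T, B4=F, B5=S, B6=T, B6=F, B7=S, B7=E, B8=T
test 6 (m=-2, u=8) fires B2->S, B1->T, B3->T, B5->E, B4->T, B5->S, B4->F, B7->E, B6->T, B7->E, B6->T, B7->E, B6->T, B7->E, ...; hits B1=T, B2=S, B3=T, B4=T, B4=F, B5=S, B5=E, B6=T, B6=F, B7=S, B7=E, B8=T
test 7 (m=4, u=4) fires B2->E, B1->F, B5->E, B4->F, B7->E, B6->T, B7->E, B6->T, B7->E, B6->T, B7->E, B6->T, B7->S, B6->F, ...; hits B1=F, B2=E, B4=F, B5=E, B6=T, B6=F, B7=S, B7=E, B8=T
test 8 (m=1, u=4) fires B2->E, B1->F, B5->E, B4->F, B7->E, B6->T, B7->E, B6->T, B7->E, B6->T, B7->E, B6->T, B7->S, B6->F, ...; hits B1=F, B2=E, B4=F, B5=E, B6=T, B6=F, B7=S, B7=E, B8=T
pool-wide coverage (16 outcomes): B1=T, B1=F, B2=S, B2=E, B3=T, B4=T, B4=F, B5=S, B5=E, B6=T, B6=F, B7=S, B7=E, B8=T, B8=F, B9=T
every size-1 subset falls short of the 16 outcomes (best: 12/16)
every size-2 subset falls short of the 16 outcomes (best: 15/16)
size 3: inputs {1, 2, 6} cover all 16 outcomes, and no lexicographically smaller subset of this size does

Answer: 1, 2, 6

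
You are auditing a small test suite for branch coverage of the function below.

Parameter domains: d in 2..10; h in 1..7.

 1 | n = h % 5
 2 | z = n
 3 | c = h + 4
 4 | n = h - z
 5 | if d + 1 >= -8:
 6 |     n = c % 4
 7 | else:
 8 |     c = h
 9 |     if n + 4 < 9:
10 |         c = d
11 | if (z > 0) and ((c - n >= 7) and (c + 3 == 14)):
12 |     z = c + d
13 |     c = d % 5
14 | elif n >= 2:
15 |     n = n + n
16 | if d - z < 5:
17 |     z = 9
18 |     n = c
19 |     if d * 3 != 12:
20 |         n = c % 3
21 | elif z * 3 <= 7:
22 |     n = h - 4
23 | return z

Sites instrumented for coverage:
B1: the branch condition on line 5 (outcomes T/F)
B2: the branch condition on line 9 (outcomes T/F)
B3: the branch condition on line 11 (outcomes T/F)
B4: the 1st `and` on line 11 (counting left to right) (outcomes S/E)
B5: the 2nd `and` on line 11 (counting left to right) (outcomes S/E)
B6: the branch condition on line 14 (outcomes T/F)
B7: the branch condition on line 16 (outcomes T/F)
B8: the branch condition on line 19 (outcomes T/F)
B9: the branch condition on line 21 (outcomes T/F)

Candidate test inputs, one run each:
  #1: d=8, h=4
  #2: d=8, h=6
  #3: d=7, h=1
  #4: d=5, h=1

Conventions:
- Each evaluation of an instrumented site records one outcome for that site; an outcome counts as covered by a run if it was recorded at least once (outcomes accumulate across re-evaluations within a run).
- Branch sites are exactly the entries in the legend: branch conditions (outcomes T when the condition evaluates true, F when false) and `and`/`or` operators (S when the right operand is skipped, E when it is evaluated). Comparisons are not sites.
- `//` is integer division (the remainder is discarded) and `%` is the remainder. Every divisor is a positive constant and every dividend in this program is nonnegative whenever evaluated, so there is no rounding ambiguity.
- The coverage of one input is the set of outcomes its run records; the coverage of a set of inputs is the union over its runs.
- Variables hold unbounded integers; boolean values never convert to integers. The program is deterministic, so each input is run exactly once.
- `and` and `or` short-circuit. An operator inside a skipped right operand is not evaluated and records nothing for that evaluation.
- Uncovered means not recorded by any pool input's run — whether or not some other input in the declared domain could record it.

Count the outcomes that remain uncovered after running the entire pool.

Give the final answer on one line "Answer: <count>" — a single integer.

test 1 (d=8, h=4) fires B1->T, B4->E, B5->E, B3->F, B6->F, B7->T, B8->T; hits B1=T, B3=F, B4=E, B5=E, B6=F, B7=T, B8=T
test 2 (d=8, h=6) fires B1->T, B4->E, B5->E, B3->F, B6->T, B7->F, B9->T; hits B1=T, B3=F, B4=E, B5=E, B6=T, B7=F, B9=T
test 3 (d=7, h=1) fires B1->T, B4->E, B5->S, B3->F, B6->F, B7->F, B9->T; hits B1=T, B3=F, B4=E, B5=S, B6=F, B7=F, B9=T
test 4 (d=5, h=1) fires B1->T, B4->E, B5->S, B3->F, B6->F, B7->T, B8->T; hits B1=T, B3=F, B4=E, B5=S, B6=F, B7=T, B8=T
union over the pool: B1=T, B3=F, B4=E, B5=S, B5=E, B6=T, B6=F, B7=T, B7=F, B8=T, B9=T
uncovered (7 of 18): B1=F, B2=T, B2=F, B3=T, B4=S, B8=F, B9=F

Answer: 7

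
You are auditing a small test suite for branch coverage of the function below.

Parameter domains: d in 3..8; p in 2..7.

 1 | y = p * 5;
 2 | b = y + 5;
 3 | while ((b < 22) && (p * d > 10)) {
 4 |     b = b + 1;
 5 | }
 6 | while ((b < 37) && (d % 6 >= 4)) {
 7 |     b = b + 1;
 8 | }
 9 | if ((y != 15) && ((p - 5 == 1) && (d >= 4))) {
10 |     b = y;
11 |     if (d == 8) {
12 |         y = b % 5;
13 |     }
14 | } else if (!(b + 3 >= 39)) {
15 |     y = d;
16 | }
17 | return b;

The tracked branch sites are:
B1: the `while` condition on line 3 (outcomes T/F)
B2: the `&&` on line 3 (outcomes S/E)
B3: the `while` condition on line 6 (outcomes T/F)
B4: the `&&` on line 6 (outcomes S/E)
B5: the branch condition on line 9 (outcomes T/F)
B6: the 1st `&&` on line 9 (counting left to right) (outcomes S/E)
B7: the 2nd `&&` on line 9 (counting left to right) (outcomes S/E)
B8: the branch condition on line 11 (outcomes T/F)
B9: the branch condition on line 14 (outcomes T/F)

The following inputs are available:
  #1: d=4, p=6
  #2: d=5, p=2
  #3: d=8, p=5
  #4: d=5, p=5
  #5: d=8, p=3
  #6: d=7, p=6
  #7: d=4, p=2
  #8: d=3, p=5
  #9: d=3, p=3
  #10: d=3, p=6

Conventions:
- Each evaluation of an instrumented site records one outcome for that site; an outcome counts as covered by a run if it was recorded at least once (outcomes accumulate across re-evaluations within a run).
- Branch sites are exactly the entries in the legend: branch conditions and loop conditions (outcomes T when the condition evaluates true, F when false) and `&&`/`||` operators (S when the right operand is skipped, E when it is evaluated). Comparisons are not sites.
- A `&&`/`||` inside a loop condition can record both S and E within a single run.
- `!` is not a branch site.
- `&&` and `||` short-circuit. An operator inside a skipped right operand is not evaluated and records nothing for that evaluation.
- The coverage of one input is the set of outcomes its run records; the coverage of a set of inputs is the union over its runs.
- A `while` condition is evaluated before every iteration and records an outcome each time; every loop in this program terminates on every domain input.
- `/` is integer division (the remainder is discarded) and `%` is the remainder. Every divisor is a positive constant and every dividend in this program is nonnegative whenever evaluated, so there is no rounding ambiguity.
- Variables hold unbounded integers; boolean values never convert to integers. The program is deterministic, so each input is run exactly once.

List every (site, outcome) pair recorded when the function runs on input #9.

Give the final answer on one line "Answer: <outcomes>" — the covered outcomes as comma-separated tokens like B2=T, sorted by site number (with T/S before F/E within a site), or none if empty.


Running input #9 (d=3, p=3), event by event:
  B2->E, B1->F, B4->E, B3->F, B6->S, B5->F, B9->T
deduplicating events, the covered set is: B1=F, B2=E, B3=F, B4=E, B5=F, B6=S, B9=T
Answer: B1=F, B2=E, B3=F, B4=E, B5=F, B6=S, B9=T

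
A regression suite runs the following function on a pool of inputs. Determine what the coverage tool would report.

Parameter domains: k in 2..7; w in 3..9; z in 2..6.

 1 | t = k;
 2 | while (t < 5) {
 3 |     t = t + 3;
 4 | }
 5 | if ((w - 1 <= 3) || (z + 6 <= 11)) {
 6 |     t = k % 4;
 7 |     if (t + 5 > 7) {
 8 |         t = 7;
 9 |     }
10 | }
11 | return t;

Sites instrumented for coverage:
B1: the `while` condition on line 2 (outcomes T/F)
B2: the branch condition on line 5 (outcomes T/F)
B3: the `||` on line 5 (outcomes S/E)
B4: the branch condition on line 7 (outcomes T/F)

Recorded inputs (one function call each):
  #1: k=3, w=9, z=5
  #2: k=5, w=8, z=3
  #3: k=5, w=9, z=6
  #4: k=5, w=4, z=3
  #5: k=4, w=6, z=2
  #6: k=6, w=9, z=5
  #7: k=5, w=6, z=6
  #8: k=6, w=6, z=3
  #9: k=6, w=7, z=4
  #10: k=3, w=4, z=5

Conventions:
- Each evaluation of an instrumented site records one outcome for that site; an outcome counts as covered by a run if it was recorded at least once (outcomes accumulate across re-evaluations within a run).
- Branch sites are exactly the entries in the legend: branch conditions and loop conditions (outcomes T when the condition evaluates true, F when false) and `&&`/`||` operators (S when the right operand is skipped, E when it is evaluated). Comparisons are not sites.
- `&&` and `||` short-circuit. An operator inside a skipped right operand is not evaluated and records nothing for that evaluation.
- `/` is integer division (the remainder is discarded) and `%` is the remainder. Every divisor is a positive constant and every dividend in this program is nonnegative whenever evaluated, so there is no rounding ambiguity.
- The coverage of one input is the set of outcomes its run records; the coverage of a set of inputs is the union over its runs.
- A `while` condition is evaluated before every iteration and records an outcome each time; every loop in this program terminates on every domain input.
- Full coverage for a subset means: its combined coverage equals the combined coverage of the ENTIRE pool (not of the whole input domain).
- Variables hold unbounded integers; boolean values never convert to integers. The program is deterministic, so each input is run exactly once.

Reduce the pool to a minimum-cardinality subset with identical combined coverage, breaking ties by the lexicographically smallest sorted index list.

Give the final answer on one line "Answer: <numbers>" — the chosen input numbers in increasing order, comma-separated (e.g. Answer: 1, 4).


#1 (k=3, w=9, z=5) -> B1->T, B1->F, B3->E, B2->T, B4->T; covered: B1=T, B1=F, B2=T, B3=E, B4=T
#2 (k=5, w=8, z=3) -> B1->F, B3->E, B2->T, B4->F; covered: B1=F, B2=T, B3=E, B4=F
#3 (k=5, w=9, z=6) -> B1->F, B3->E, B2->F; covered: B1=F, B2=F, B3=E
#4 (k=5, w=4, z=3) -> B1->F, B3->S, B2->T, B4->F; covered: B1=F, B2=T, B3=S, B4=F
#5 (k=4, w=6, z=2) -> B1->T, B1->F, B3->E, B2->T, B4->F; covered: B1=T, B1=F, B2=T, B3=E, B4=F
#6 (k=6, w=9, z=5) -> B1->F, B3->E, B2->T, B4->F; covered: B1=F, B2=T, B3=E, B4=F
#7 (k=5, w=6, z=6) -> B1->F, B3->E, B2->F; covered: B1=F, B2=F, B3=E
#8 (k=6, w=6, z=3) -> B1->F, B3->E, B2->T, B4->F; covered: B1=F, B2=T, B3=E, B4=F
#9 (k=6, w=7, z=4) -> B1->F, B3->E, B2->T, B4->F; covered: B1=F, B2=T, B3=E, B4=F
#10 (k=3, w=4, z=5) -> B1->T, B1->F, B3->S, B2->T, B4->T; covered: B1=T, B1=F, B2=T, B3=S, B4=T
pool-wide coverage (8 outcomes): B1=T, B1=F, B2=T, B2=F, B3=S, B3=E, B4=T, B4=F
checked all size-1 subsets: none covers 8 outcomes (max 5/8)
checked all size-2 subsets: none covers 8 outcomes (max 7/8)
inputs {1, 3, 4} (size 3) cover everything; no size-3 subset with a lexicographically smaller index list covers all 8
Answer: 1, 3, 4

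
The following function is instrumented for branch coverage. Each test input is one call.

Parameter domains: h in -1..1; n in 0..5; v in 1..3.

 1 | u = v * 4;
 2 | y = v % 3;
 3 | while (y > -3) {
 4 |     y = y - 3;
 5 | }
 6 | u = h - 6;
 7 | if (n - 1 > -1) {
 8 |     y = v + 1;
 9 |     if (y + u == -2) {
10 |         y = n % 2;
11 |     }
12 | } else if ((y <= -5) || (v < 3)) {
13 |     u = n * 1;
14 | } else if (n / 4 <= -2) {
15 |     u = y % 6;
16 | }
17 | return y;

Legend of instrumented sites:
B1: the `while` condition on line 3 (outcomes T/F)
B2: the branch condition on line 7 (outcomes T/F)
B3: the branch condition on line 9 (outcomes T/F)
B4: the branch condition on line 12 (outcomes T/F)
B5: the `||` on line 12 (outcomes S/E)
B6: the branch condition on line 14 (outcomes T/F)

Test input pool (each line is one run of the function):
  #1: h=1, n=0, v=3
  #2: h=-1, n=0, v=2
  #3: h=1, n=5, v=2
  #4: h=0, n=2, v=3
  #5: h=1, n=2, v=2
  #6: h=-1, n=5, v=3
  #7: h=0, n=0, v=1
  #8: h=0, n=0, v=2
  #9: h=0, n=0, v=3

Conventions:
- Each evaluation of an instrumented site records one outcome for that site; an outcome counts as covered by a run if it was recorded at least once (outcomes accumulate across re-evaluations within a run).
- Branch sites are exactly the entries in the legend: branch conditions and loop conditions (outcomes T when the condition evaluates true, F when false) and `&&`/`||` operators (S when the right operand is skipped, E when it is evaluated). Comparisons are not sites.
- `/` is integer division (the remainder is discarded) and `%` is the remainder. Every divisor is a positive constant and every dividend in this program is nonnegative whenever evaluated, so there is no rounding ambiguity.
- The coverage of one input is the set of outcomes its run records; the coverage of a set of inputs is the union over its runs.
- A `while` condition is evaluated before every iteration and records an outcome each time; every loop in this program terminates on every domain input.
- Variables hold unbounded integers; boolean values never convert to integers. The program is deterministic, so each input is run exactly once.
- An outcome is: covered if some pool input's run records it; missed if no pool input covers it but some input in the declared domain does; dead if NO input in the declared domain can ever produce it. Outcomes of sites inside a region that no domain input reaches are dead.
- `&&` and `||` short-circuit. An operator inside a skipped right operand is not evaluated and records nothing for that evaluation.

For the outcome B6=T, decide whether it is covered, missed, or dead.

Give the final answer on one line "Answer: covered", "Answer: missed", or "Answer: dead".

no pool input records B6=T
checking all 54 inputs in the declared domain: B6=T is never recorded -> dead

Answer: dead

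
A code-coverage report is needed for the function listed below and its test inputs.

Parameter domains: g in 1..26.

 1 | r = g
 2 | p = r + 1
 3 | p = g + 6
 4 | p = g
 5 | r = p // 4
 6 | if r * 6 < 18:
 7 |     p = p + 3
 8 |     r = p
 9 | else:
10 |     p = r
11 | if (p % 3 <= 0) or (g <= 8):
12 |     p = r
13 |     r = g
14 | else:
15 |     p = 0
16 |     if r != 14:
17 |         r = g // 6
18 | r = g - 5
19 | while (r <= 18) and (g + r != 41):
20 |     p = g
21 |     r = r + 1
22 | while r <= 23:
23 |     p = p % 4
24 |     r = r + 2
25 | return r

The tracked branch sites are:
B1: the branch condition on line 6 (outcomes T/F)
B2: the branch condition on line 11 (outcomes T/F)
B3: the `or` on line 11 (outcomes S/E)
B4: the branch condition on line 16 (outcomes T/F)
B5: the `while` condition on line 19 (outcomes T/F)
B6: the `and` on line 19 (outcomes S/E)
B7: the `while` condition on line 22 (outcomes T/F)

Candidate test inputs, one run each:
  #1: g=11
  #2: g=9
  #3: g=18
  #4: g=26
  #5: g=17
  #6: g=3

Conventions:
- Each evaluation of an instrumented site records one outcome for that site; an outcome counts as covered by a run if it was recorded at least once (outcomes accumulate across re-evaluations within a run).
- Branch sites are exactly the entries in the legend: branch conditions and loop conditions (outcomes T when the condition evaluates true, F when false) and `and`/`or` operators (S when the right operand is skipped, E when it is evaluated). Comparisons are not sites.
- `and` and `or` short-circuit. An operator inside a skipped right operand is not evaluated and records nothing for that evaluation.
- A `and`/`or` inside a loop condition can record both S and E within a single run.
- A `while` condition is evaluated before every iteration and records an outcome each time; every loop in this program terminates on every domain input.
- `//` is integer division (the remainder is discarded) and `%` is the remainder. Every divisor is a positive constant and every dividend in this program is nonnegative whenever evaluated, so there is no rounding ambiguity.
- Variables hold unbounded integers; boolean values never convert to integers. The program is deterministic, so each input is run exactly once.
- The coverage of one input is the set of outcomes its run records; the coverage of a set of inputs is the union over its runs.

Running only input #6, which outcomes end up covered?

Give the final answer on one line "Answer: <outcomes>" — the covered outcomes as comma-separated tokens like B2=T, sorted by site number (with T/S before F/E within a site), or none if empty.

Event log for input #6 (g=3):
  B1->T, B3->S, B2->T, B6->E, B5->T, B6->E, B5->T, B6->E, B5->T, B6->E
  B5->T, B6->E, B5->T, B6->E, B5->T, B6->E, B5->T, B6->E, B5->T, B6->E
  B5->T, B6->E, B5->T, B6->E, B5->T, B6->E, B5->T, B6->E, B5->T, B6->E
  B5->T, B6->E, B5->T, B6->E, B5->T, B6->E, B5->T, B6->E, B5->T, B6->E
  B5->T, B6->E, B5->T, B6->E, B5->T, B6->S, B5->F, B7->T, B7->T, B7->T
  B7->F
distinct outcomes covered: B1=T, B2=T, B3=S, B5=T, B5=F, B6=S, B6=E, B7=T, B7=F

Answer: B1=T, B2=T, B3=S, B5=T, B5=F, B6=S, B6=E, B7=T, B7=F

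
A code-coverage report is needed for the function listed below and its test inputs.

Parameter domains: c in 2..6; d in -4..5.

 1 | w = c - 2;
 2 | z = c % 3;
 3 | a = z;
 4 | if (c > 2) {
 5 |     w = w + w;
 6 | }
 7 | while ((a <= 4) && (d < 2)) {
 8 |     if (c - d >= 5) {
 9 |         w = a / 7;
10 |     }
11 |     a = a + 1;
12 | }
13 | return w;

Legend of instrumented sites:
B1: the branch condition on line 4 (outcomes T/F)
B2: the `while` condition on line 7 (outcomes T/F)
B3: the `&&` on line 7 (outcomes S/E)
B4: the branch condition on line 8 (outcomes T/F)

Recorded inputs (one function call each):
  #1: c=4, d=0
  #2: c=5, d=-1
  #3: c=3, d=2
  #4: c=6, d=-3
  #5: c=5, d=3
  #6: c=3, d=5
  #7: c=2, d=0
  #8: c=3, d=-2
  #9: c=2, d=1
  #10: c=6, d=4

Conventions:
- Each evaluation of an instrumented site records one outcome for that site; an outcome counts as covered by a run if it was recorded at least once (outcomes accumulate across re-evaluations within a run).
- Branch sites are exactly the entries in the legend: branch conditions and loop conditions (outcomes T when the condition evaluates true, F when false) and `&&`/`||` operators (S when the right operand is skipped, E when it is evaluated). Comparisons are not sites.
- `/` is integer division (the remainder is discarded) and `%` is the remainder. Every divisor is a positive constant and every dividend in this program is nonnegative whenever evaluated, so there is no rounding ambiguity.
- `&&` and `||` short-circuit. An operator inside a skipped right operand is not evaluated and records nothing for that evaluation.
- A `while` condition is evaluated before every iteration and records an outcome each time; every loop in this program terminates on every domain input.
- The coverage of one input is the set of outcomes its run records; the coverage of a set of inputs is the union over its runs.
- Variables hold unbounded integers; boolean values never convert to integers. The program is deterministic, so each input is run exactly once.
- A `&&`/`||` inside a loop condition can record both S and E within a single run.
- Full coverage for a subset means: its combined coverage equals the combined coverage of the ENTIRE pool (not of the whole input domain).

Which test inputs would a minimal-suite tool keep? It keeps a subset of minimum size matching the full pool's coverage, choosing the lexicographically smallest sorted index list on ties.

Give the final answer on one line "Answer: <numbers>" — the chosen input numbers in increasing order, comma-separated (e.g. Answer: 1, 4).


run #1 (c=4, d=0) runs B1->T, B3->E, B2->T, B4->F, B3->E, B2->T, B4->F, B3->E, B2->T, B4->F, B3->E, B2->T, B4->F, B3->S, ...; records B1=T, B2=T, B2=F, B3=S, B3=E, B4=F
run #2 (c=5, d=-1) runs B1->T, B3->E, B2->T, B4->T, B3->E, B2->T, B4->T, B3->E, B2->T, B4->T, B3->S, B2->F; records B1=T, B2=T, B2=F, B3=S, B3=E, B4=T
run #3 (c=3, d=2) runs B1->T, B3->E, B2->F; records B1=T, B2=F, B3=E
run #4 (c=6, d=-3) runs B1->T, B3->E, B2->T, B4->T, B3->E, B2->T, B4->T, B3->E, B2->T, B4->T, B3->E, B2->T, B4->T, B3->E, ...; records B1=T, B2=T, B2=F, B3=S, B3=E, B4=T
run #5 (c=5, d=3) runs B1->T, B3->E, B2->F; records B1=T, B2=F, B3=E
run #6 (c=3, d=5) runs B1->T, B3->E, B2->F; records B1=T, B2=F, B3=E
run #7 (c=2, d=0) runs B1->F, B3->E, B2->T, B4->F, B3->E, B2->T, B4->F, B3->E, B2->T, B4->F, B3->S, B2->F; records B1=F, B2=T, B2=F, B3=S, B3=E, B4=F
run #8 (c=3, d=-2) runs B1->T, B3->E, B2->T, B4->T, B3->E, B2->T, B4->T, B3->E, B2->T, B4->T, B3->E, B2->T, B4->T, B3->E, ...; records B1=T, B2=T, B2=F, B3=S, B3=E, B4=T
run #9 (c=2, d=1) runs B1->F, B3->E, B2->T, B4->F, B3->E, B2->T, B4->F, B3->E, B2->T, B4->F, B3->S, B2->F; records B1=F, B2=T, B2=F, B3=S, B3=E, B4=F
run #10 (c=6, d=4) runs B1->T, B3->E, B2->F; records B1=T, B2=F, B3=E
the full pool covers 8 outcomes: B1=T, B1=F, B2=T, B2=F, B3=S, B3=E, B4=T, B4=F
checked all size-1 subsets: none covers 8 outcomes (max 6/8)
the canonical winner is {2, 7}: size 2, full 8-outcome coverage, earliest index list among size-2 covers
Answer: 2, 7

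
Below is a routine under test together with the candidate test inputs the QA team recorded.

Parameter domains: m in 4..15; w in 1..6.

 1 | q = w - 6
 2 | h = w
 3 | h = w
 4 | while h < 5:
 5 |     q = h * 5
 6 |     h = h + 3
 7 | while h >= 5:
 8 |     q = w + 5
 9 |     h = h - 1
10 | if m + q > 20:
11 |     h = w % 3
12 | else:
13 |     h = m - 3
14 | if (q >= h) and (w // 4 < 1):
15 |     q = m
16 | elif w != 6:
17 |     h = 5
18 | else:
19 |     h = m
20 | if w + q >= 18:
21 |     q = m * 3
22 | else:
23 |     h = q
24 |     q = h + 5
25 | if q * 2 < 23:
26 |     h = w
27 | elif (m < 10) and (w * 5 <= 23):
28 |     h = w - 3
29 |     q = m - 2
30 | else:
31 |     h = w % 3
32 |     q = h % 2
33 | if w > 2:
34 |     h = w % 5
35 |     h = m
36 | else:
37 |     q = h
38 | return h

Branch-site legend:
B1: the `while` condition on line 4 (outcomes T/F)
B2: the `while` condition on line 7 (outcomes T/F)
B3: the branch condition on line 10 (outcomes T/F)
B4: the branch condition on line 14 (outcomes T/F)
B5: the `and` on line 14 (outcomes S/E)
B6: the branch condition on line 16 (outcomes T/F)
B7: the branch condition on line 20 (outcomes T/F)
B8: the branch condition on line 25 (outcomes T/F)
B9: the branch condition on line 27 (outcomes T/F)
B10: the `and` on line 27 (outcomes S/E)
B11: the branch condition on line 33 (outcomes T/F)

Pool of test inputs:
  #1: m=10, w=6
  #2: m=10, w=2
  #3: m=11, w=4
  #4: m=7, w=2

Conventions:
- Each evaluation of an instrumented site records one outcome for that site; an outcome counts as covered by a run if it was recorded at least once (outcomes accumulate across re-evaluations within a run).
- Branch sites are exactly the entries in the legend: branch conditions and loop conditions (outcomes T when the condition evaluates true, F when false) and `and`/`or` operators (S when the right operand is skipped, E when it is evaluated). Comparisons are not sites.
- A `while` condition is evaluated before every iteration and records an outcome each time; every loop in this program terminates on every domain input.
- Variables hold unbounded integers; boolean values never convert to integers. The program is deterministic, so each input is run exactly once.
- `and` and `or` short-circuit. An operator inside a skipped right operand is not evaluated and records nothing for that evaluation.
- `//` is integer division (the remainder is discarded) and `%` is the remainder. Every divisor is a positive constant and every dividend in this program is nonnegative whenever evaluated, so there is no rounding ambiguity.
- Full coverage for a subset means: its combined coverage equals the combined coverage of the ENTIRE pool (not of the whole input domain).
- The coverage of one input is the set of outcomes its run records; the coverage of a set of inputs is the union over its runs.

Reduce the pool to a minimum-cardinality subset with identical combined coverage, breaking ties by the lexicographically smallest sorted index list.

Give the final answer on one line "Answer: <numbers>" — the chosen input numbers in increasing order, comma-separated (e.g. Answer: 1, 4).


run #1 (m=10, w=6) runs B1->F, B2->T, B2->T, B2->F, B3->T, B5->E, B4->F, B6->F, B7->F, B8->F, B10->S, B9->F, B11->T; records B1=F, B2=T, B2=F, B3=T, B4=F, B5=E, B6=F, B7=F, B8=F, B9=F, B10=S, B11=T
run #2 (m=10, w=2) runs B1->T, B1->F, B2->T, B2->F, B3->F, B5->E, B4->T, B7->F, B8->F, B10->S, B9->F, B11->F; records B1=T, B1=F, B2=T, B2=F, B3=F, B4=T, B5=E, B7=F, B8=F, B9=F, B10=S, B11=F
run #3 (m=11, w=4) runs B1->T, B1->F, B2->T, B2->T, B2->T, B2->F, B3->F, B5->E, B4->F, B6->T, B7->F, B8->F, B10->S, B9->F, ...; records B1=T, B1=F, B2=T, B2=F, B3=F, B4=F, B5=E, B6=T, B7=F, B8=F, B9=F, B10=S, B11=T
run #4 (m=7, w=2) runs B1->T, B1->F, B2->T, B2->F, B3->F, B5->E, B4->T, B7->F, B8->F, B10->E, B9->T, B11->F; records B1=T, B1=F, B2=T, B2=F, B3=F, B4=T, B5=E, B7=F, B8=F, B9=T, B10=E, B11=F
pool-wide coverage (19 outcomes): B1=T, B1=F, B2=T, B2=F, B3=T, B3=F, B4=T, B4=F, B5=E, B6=T, B6=F, B7=F, B8=F, B9=T, B9=F, B10=S, B10=E, B11=T, B11=F
no size-1 subset reaches all 19 outcomes (best union: 13/19)
no size-2 subset reaches all 19 outcomes (best union: 18/19)
at size 3, {1, 3, 4} reaches all 19 outcomes; every lexicographically earlier size-3 subset fails
Answer: 1, 3, 4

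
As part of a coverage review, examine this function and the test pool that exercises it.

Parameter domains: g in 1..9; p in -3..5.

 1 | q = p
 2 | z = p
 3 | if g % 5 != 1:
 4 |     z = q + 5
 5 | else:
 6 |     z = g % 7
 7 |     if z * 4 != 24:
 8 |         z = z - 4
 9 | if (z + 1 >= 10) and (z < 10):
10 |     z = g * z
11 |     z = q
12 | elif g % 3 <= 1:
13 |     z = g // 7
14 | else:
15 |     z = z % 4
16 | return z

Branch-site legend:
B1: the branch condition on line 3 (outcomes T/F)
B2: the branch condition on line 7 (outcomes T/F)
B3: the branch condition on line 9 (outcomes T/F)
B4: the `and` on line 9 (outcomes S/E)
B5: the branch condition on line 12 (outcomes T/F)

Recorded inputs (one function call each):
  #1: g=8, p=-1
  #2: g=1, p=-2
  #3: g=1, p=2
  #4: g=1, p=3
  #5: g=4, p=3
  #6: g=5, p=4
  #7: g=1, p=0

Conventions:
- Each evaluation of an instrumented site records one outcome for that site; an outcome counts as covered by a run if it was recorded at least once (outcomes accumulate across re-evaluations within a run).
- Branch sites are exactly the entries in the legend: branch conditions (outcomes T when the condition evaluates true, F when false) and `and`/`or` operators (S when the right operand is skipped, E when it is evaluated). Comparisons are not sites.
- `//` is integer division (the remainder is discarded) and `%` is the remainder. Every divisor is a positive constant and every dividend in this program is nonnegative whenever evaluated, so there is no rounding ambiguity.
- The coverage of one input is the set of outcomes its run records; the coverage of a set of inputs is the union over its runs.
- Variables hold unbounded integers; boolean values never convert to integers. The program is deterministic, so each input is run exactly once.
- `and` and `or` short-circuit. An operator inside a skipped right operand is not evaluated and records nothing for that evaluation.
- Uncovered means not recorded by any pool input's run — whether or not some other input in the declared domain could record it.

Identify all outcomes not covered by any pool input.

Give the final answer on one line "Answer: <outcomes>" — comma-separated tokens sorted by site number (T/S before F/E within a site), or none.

input #1, g=8, p=-1: outcomes B1=T, B3=F, B4=S, B5=F
input #2, g=1, p=-2: outcomes B1=F, B2=T, B3=F, B4=S, B5=T
input #3, g=1, p=2: outcomes B1=F, B2=T, B3=F, B4=S, B5=T
input #4, g=1, p=3: outcomes B1=F, B2=T, B3=F, B4=S, B5=T
input #5, g=4, p=3: outcomes B1=T, B3=F, B4=S, B5=T
input #6, g=5, p=4: outcomes B1=T, B3=T, B4=E
input #7, g=1, p=0: outcomes B1=F, B2=T, B3=F, B4=S, B5=T
union over the pool: B1=T, B1=F, B2=T, B3=T, B3=F, B4=S, B4=E, B5=T, B5=F
uncovered (1 of 10): B2=F

Answer: B2=F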